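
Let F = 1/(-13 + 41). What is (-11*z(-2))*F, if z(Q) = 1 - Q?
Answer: -33/28 ≈ -1.1786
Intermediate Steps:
F = 1/28 ≈ 0.035714
(-11*z(-2))*F = -11*(1 - 1*(-2))*(1/28) = -11*(1 + 2)*(1/28) = -11*3*(1/28) = -33*1/28 = -33/28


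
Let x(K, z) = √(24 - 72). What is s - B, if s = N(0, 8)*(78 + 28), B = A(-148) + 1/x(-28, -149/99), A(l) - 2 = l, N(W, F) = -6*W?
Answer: 146 + I*√3/12 ≈ 146.0 + 0.14434*I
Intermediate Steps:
A(l) = 2 + l
x(K, z) = 4*I*√3 (x(K, z) = √(-48) = 4*I*√3)
B = -146 - I*√3/12 (B = (2 - 148) + 1/(4*I*√3) = -146 - I*√3/12 ≈ -146.0 - 0.14434*I)
s = 0 (s = (-6*0)*(78 + 28) = 0*106 = 0)
s - B = 0 - (-146 - I*√3/12) = 0 + (146 + I*√3/12) = 146 + I*√3/12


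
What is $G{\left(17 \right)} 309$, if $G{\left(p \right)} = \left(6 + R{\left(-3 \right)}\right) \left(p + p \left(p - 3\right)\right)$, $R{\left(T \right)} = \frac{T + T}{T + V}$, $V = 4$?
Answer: $0$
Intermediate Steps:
$R{\left(T \right)} = \frac{2 T}{4 + T}$ ($R{\left(T \right)} = \frac{T + T}{T + 4} = \frac{2 T}{4 + T}$)
$G{\left(p \right)} = 0$ ($G{\left(p \right)} = \left(6 + 2 \left(-3\right) \frac{1}{4 - 3}\right) \left(p + p \left(p - 3\right)\right) = \left(6 + 2 \left(-3\right) 1^{-1}\right) \left(p + p \left(-3 + p\right)\right) = \left(6 + 2 \left(-3\right) 1\right) \left(p + p \left(-3 + p\right)\right) = \left(6 - 6\right) \left(p + p \left(-3 + p\right)\right) = 0 \left(p + p \left(-3 + p\right)\right) = 0$)
$G{\left(17 \right)} 309 = 0 \cdot 309 = 0$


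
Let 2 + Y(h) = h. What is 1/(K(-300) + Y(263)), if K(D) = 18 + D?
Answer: -1/21 ≈ -0.047619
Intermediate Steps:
Y(h) = -2 + h
1/(K(-300) + Y(263)) = 1/((18 - 300) + (-2 + 263)) = 1/(-282 + 261) = 1/(-21) = -1/21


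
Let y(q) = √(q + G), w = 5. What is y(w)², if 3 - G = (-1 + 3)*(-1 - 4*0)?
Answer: 10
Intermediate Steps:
G = 5 (G = 3 - (-1 + 3)*(-1 - 4*0) = 3 - 2*(-1 + 0) = 3 - 2*(-1) = 3 - 1*(-2) = 3 + 2 = 5)
y(q) = √(5 + q) (y(q) = √(q + 5) = √(5 + q))
y(w)² = (√(5 + 5))² = (√10)² = 10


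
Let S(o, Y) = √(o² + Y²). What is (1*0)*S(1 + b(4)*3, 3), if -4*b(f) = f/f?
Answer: 0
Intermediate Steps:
b(f) = -¼ (b(f) = -f/(4*f) = -¼*1 = -¼)
S(o, Y) = √(Y² + o²)
(1*0)*S(1 + b(4)*3, 3) = (1*0)*√(3² + (1 - ¼*3)²) = 0*√(9 + (1 - ¾)²) = 0*√(9 + (¼)²) = 0*√(9 + 1/16) = 0*√(145/16) = 0*(√145/4) = 0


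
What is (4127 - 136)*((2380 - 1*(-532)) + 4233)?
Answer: 28515695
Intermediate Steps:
(4127 - 136)*((2380 - 1*(-532)) + 4233) = 3991*((2380 + 532) + 4233) = 3991*(2912 + 4233) = 3991*7145 = 28515695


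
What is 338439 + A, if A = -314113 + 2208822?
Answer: 2233148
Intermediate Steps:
A = 1894709
338439 + A = 338439 + 1894709 = 2233148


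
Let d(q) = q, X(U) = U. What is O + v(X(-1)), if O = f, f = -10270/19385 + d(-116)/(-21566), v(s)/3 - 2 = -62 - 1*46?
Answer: -13316133154/41805691 ≈ -318.52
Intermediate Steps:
v(s) = -318 (v(s) = 6 + 3*(-62 - 1*46) = 6 + 3*(-62 - 46) = 6 + 3*(-108) = 6 - 324 = -318)
f = -21923416/41805691 (f = -10270/19385 - 116/(-21566) = -10270*1/19385 - 116*(-1/21566) = -2054/3877 + 58/10783 = -21923416/41805691 ≈ -0.52441)
O = -21923416/41805691 ≈ -0.52441
O + v(X(-1)) = -21923416/41805691 - 318 = -13316133154/41805691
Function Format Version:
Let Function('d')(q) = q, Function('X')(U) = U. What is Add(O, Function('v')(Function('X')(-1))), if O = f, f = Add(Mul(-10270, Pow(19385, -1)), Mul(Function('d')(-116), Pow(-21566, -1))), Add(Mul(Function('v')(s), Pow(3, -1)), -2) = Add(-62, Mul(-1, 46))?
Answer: Rational(-13316133154, 41805691) ≈ -318.52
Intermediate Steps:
Function('v')(s) = -318 (Function('v')(s) = Add(6, Mul(3, Add(-62, Mul(-1, 46)))) = Add(6, Mul(3, Add(-62, -46))) = Add(6, Mul(3, -108)) = Add(6, -324) = -318)
f = Rational(-21923416, 41805691) (f = Add(Mul(-10270, Pow(19385, -1)), Mul(-116, Pow(-21566, -1))) = Add(Mul(-10270, Rational(1, 19385)), Mul(-116, Rational(-1, 21566))) = Add(Rational(-2054, 3877), Rational(58, 10783)) = Rational(-21923416, 41805691) ≈ -0.52441)
O = Rational(-21923416, 41805691) ≈ -0.52441
Add(O, Function('v')(Function('X')(-1))) = Add(Rational(-21923416, 41805691), -318) = Rational(-13316133154, 41805691)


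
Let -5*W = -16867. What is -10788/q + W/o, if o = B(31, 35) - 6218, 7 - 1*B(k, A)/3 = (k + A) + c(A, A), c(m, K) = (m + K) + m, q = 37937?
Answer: -1001820779/1272786350 ≈ -0.78711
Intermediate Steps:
W = 16867/5 (W = -⅕*(-16867) = 16867/5 ≈ 3373.4)
c(m, K) = K + 2*m (c(m, K) = (K + m) + m = K + 2*m)
B(k, A) = 21 - 12*A - 3*k (B(k, A) = 21 - 3*((k + A) + (A + 2*A)) = 21 - 3*((A + k) + 3*A) = 21 - 3*(k + 4*A) = 21 + (-12*A - 3*k) = 21 - 12*A - 3*k)
o = -6710 (o = (21 - 12*35 - 3*31) - 6218 = (21 - 420 - 93) - 6218 = -492 - 6218 = -6710)
-10788/q + W/o = -10788/37937 + (16867/5)/(-6710) = -10788*1/37937 + (16867/5)*(-1/6710) = -10788/37937 - 16867/33550 = -1001820779/1272786350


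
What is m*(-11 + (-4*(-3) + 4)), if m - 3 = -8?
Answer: -25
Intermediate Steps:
m = -5 (m = 3 - 8 = -5)
m*(-11 + (-4*(-3) + 4)) = -5*(-11 + (-4*(-3) + 4)) = -5*(-11 + (12 + 4)) = -5*(-11 + 16) = -5*5 = -25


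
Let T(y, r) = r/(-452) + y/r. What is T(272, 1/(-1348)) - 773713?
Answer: -694822270223/609296 ≈ -1.1404e+6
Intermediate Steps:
T(y, r) = -r/452 + y/r (T(y, r) = r*(-1/452) + y/r = -r/452 + y/r)
T(272, 1/(-1348)) - 773713 = (-1/452/(-1348) + 272/(1/(-1348))) - 773713 = (-1/452*(-1/1348) + 272/(-1/1348)) - 773713 = (1/609296 + 272*(-1348)) - 773713 = (1/609296 - 366656) - 773713 = -223402034175/609296 - 773713 = -694822270223/609296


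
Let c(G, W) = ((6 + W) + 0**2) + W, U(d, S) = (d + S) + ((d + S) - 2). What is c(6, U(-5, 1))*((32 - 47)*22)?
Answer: 4620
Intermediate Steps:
U(d, S) = -2 + 2*S + 2*d (U(d, S) = (S + d) + ((S + d) - 2) = (S + d) + (-2 + S + d) = -2 + 2*S + 2*d)
c(G, W) = 6 + 2*W (c(G, W) = ((6 + W) + 0) + W = (6 + W) + W = 6 + 2*W)
c(6, U(-5, 1))*((32 - 47)*22) = (6 + 2*(-2 + 2*1 + 2*(-5)))*((32 - 47)*22) = (6 + 2*(-2 + 2 - 10))*(-15*22) = (6 + 2*(-10))*(-330) = (6 - 20)*(-330) = -14*(-330) = 4620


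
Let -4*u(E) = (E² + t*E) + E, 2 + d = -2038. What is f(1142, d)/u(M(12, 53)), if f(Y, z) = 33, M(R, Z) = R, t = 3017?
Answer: -11/3030 ≈ -0.0036304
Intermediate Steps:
d = -2040 (d = -2 - 2038 = -2040)
u(E) = -1509*E/2 - E²/4 (u(E) = -((E² + 3017*E) + E)/4 = -(E² + 3018*E)/4 = -1509*E/2 - E²/4)
f(1142, d)/u(M(12, 53)) = 33/((-¼*12*(3018 + 12))) = 33/((-¼*12*3030)) = 33/(-9090) = 33*(-1/9090) = -11/3030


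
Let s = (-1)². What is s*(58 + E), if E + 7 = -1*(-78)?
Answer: 129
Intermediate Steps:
s = 1
E = 71 (E = -7 - 1*(-78) = -7 + 78 = 71)
s*(58 + E) = 1*(58 + 71) = 1*129 = 129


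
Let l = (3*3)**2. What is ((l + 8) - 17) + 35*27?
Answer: 1017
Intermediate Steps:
l = 81 (l = 9**2 = 81)
((l + 8) - 17) + 35*27 = ((81 + 8) - 17) + 35*27 = (89 - 17) + 945 = 72 + 945 = 1017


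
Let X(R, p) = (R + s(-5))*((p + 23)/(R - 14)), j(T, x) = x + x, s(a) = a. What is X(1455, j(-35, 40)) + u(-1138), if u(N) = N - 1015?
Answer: -2953123/1441 ≈ -2049.4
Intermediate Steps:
j(T, x) = 2*x
u(N) = -1015 + N
X(R, p) = (-5 + R)*(23 + p)/(-14 + R) (X(R, p) = (R - 5)*((p + 23)/(R - 14)) = (-5 + R)*((23 + p)/(-14 + R)) = (-5 + R)*(23 + p)/(-14 + R))
X(1455, j(-35, 40)) + u(-1138) = (-115 - 10*40 + 23*1455 + 1455*(2*40))/(-14 + 1455) + (-1015 - 1138) = (-115 - 5*80 + 33465 + 1455*80)/1441 - 2153 = (-115 - 400 + 33465 + 116400)/1441 - 2153 = (1/1441)*149350 - 2153 = 149350/1441 - 2153 = -2953123/1441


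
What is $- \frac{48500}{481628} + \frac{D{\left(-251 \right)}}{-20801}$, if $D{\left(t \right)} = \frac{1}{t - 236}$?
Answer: $- \frac{122827184468}{1219733385409} \approx -0.1007$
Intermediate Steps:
$D{\left(t \right)} = \frac{1}{-236 + t}$
$- \frac{48500}{481628} + \frac{D{\left(-251 \right)}}{-20801} = - \frac{48500}{481628} + \frac{1}{\left(-236 - 251\right) \left(-20801\right)} = \left(-48500\right) \frac{1}{481628} + \frac{1}{-487} \left(- \frac{1}{20801}\right) = - \frac{12125}{120407} - - \frac{1}{10130087} = - \frac{12125}{120407} + \frac{1}{10130087} = - \frac{122827184468}{1219733385409}$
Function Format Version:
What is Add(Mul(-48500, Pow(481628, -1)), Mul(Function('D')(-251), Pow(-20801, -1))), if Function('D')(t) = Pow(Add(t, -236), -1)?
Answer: Rational(-122827184468, 1219733385409) ≈ -0.10070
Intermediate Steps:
Function('D')(t) = Pow(Add(-236, t), -1)
Add(Mul(-48500, Pow(481628, -1)), Mul(Function('D')(-251), Pow(-20801, -1))) = Add(Mul(-48500, Pow(481628, -1)), Mul(Pow(Add(-236, -251), -1), Pow(-20801, -1))) = Add(Mul(-48500, Rational(1, 481628)), Mul(Pow(-487, -1), Rational(-1, 20801))) = Add(Rational(-12125, 120407), Mul(Rational(-1, 487), Rational(-1, 20801))) = Add(Rational(-12125, 120407), Rational(1, 10130087)) = Rational(-122827184468, 1219733385409)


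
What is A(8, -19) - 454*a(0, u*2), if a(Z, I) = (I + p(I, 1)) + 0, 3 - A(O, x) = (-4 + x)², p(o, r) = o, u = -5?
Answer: 8554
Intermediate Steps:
A(O, x) = 3 - (-4 + x)²
a(Z, I) = 2*I (a(Z, I) = (I + I) + 0 = 2*I + 0 = 2*I)
A(8, -19) - 454*a(0, u*2) = (3 - (-4 - 19)²) - 908*(-5*2) = (3 - 1*(-23)²) - 908*(-10) = (3 - 1*529) - 454*(-20) = (3 - 529) + 9080 = -526 + 9080 = 8554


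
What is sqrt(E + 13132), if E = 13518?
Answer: 5*sqrt(1066) ≈ 163.25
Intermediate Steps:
sqrt(E + 13132) = sqrt(13518 + 13132) = sqrt(26650) = 5*sqrt(1066)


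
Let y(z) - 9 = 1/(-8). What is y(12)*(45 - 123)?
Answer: -2769/4 ≈ -692.25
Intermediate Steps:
y(z) = 71/8 (y(z) = 9 + 1/(-8) = 9 - ⅛ = 71/8)
y(12)*(45 - 123) = 71*(45 - 123)/8 = (71/8)*(-78) = -2769/4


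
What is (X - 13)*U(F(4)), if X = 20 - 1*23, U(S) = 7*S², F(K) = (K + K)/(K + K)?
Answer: -112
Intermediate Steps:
F(K) = 1 (F(K) = (2*K)/((2*K)) = (2*K)*(1/(2*K)) = 1)
X = -3 (X = 20 - 23 = -3)
(X - 13)*U(F(4)) = (-3 - 13)*(7*1²) = -112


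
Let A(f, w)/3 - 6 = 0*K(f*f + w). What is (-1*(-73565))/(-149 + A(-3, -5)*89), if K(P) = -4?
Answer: 73565/1453 ≈ 50.630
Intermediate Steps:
A(f, w) = 18 (A(f, w) = 18 + 3*(0*(-4)) = 18 + 3*0 = 18 + 0 = 18)
(-1*(-73565))/(-149 + A(-3, -5)*89) = (-1*(-73565))/(-149 + 18*89) = 73565/(-149 + 1602) = 73565/1453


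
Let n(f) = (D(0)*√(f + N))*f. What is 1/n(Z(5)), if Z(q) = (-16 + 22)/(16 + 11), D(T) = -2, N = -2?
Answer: 27*I/16 ≈ 1.6875*I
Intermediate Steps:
Z(q) = 2/9 (Z(q) = 6/27 = 6*(1/27) = 2/9)
n(f) = -2*f*√(-2 + f) (n(f) = (-2*√(f - 2))*f = (-2*√(-2 + f))*f = -2*f*√(-2 + f))
1/n(Z(5)) = 1/(-2*2/9*√(-2 + 2/9)) = 1/(-2*2/9*√(-16/9)) = 1/(-2*2/9*4*I/3) = 1/(-16*I/27) = 27*I/16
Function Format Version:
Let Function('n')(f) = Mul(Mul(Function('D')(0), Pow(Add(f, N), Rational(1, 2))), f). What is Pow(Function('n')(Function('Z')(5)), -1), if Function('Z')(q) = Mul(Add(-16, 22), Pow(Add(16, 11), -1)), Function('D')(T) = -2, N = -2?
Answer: Mul(Rational(27, 16), I) ≈ Mul(1.6875, I)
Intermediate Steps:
Function('Z')(q) = Rational(2, 9) (Function('Z')(q) = Mul(6, Pow(27, -1)) = Mul(6, Rational(1, 27)) = Rational(2, 9))
Function('n')(f) = Mul(-2, f, Pow(Add(-2, f), Rational(1, 2))) (Function('n')(f) = Mul(Mul(-2, Pow(Add(f, -2), Rational(1, 2))), f) = Mul(Mul(-2, Pow(Add(-2, f), Rational(1, 2))), f) = Mul(-2, f, Pow(Add(-2, f), Rational(1, 2))))
Pow(Function('n')(Function('Z')(5)), -1) = Pow(Mul(-2, Rational(2, 9), Pow(Add(-2, Rational(2, 9)), Rational(1, 2))), -1) = Pow(Mul(-2, Rational(2, 9), Pow(Rational(-16, 9), Rational(1, 2))), -1) = Pow(Mul(-2, Rational(2, 9), Mul(Rational(4, 3), I)), -1) = Pow(Mul(Rational(-16, 27), I), -1) = Mul(Rational(27, 16), I)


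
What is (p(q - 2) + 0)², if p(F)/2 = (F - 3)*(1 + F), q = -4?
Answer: 8100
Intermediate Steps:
p(F) = 2*(1 + F)*(-3 + F) (p(F) = 2*((F - 3)*(1 + F)) = 2*((-3 + F)*(1 + F)) = 2*((1 + F)*(-3 + F)) = 2*(1 + F)*(-3 + F))
(p(q - 2) + 0)² = ((-6 - 4*(-4 - 2) + 2*(-4 - 2)²) + 0)² = ((-6 - 4*(-6) + 2*(-6)²) + 0)² = ((-6 + 24 + 2*36) + 0)² = ((-6 + 24 + 72) + 0)² = (90 + 0)² = 90² = 8100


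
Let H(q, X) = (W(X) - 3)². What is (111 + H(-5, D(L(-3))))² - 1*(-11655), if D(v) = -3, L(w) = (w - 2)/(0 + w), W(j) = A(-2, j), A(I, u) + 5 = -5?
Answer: 90055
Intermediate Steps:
A(I, u) = -10 (A(I, u) = -5 - 5 = -10)
W(j) = -10
L(w) = (-2 + w)/w
H(q, X) = 169 (H(q, X) = (-10 - 3)² = (-13)² = 169)
(111 + H(-5, D(L(-3))))² - 1*(-11655) = (111 + 169)² - 1*(-11655) = 280² + 11655 = 78400 + 11655 = 90055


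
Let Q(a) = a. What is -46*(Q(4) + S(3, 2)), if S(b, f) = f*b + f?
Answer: -552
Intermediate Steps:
S(b, f) = f + b*f (S(b, f) = b*f + f = f + b*f)
-46*(Q(4) + S(3, 2)) = -46*(4 + 2*(1 + 3)) = -46*(4 + 2*4) = -46*(4 + 8) = -46*12 = -552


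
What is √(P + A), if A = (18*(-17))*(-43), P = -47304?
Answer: 3*I*√3794 ≈ 184.79*I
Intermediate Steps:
A = 13158 (A = -306*(-43) = 13158)
√(P + A) = √(-47304 + 13158) = √(-34146) = 3*I*√3794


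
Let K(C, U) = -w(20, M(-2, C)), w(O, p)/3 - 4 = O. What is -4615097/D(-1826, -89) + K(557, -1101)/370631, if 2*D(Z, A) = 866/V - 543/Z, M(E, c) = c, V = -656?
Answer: 1024465155828774152/113515750787 ≈ 9.0249e+6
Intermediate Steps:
w(O, p) = 12 + 3*O
K(C, U) = -72 (K(C, U) = -(12 + 3*20) = -(12 + 60) = -1*72 = -72)
D(Z, A) = -433/656 - 543/(2*Z) (D(Z, A) = (866/(-656) - 543/Z)/2 = (866*(-1/656) - 543/Z)/2 = (-433/328 - 543/Z)/2 = -433/656 - 543/(2*Z))
-4615097/D(-1826, -89) + K(557, -1101)/370631 = -4615097*(-1197856/(-178104 - 433*(-1826))) - 72/370631 = -4615097*(-1197856/(-178104 + 790658)) - 72*1/370631 = -4615097/((1/656)*(-1/1826)*612554) - 72/370631 = -4615097/(-306277/598928) - 72/370631 = -4615097*(-598928/306277) - 72/370631 = 2764110816016/306277 - 72/370631 = 1024465155828774152/113515750787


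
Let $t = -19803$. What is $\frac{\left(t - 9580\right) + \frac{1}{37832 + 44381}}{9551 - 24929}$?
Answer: $\frac{402610763}{210711919} \approx 1.9107$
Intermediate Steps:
$\frac{\left(t - 9580\right) + \frac{1}{37832 + 44381}}{9551 - 24929} = \frac{\left(-19803 - 9580\right) + \frac{1}{37832 + 44381}}{9551 - 24929} = \frac{-29383 + \frac{1}{82213}}{-15378} = \left(-29383 + \frac{1}{82213}\right) \left(- \frac{1}{15378}\right) = \left(- \frac{2415664578}{82213}\right) \left(- \frac{1}{15378}\right) = \frac{402610763}{210711919}$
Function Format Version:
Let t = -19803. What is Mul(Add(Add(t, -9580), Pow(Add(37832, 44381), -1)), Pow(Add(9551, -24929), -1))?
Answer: Rational(402610763, 210711919) ≈ 1.9107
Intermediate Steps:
Mul(Add(Add(t, -9580), Pow(Add(37832, 44381), -1)), Pow(Add(9551, -24929), -1)) = Mul(Add(Add(-19803, -9580), Pow(Add(37832, 44381), -1)), Pow(Add(9551, -24929), -1)) = Mul(Add(-29383, Pow(82213, -1)), Pow(-15378, -1)) = Mul(Add(-29383, Rational(1, 82213)), Rational(-1, 15378)) = Mul(Rational(-2415664578, 82213), Rational(-1, 15378)) = Rational(402610763, 210711919)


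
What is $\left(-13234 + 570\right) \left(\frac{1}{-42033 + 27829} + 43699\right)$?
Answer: $- \frac{1965138083770}{3551} \approx -5.534 \cdot 10^{8}$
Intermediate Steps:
$\left(-13234 + 570\right) \left(\frac{1}{-42033 + 27829} + 43699\right) = - 12664 \left(\frac{1}{-14204} + 43699\right) = - 12664 \left(- \frac{1}{14204} + 43699\right) = \left(-12664\right) \frac{620700595}{14204} = - \frac{1965138083770}{3551}$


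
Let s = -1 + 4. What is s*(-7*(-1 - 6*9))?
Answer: 1155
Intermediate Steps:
s = 3
s*(-7*(-1 - 6*9)) = 3*(-7*(-1 - 6*9)) = 3*(-7*(-1 - 54)) = 3*(-7*(-55)) = 3*385 = 1155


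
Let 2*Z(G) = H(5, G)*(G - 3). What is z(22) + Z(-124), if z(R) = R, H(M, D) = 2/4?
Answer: -39/4 ≈ -9.7500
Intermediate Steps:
H(M, D) = 1/2 (H(M, D) = 2*(1/4) = 1/2)
Z(G) = -3/4 + G/4 (Z(G) = ((G - 3)/2)/2 = ((-3 + G)/2)/2 = (-3/2 + G/2)/2 = -3/4 + G/4)
z(22) + Z(-124) = 22 + (-3/4 + (1/4)*(-124)) = 22 + (-3/4 - 31) = 22 - 127/4 = -39/4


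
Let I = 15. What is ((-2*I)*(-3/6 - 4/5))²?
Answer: 1521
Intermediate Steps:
((-2*I)*(-3/6 - 4/5))² = ((-2*15)*(-3/6 - 4/5))² = (-30*(-3*⅙ - 4*⅕))² = (-30*(-½ - ⅘))² = (-30*(-13/10))² = 39² = 1521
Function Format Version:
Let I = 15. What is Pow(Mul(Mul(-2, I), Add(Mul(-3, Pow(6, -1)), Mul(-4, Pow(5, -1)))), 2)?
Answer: 1521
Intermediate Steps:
Pow(Mul(Mul(-2, I), Add(Mul(-3, Pow(6, -1)), Mul(-4, Pow(5, -1)))), 2) = Pow(Mul(Mul(-2, 15), Add(Mul(-3, Pow(6, -1)), Mul(-4, Pow(5, -1)))), 2) = Pow(Mul(-30, Add(Mul(-3, Rational(1, 6)), Mul(-4, Rational(1, 5)))), 2) = Pow(Mul(-30, Add(Rational(-1, 2), Rational(-4, 5))), 2) = Pow(Mul(-30, Rational(-13, 10)), 2) = Pow(39, 2) = 1521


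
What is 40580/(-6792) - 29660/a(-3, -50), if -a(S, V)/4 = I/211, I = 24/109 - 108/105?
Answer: -563059997985/290924 ≈ -1.9354e+6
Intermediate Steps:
I = -3084/3815 (I = 24*(1/109) - 108*1/105 = 24/109 - 36/35 = -3084/3815 ≈ -0.80839)
a(S, V) = 12336/804965 (a(S, V) = -(-12336)/(3815*211) = -4*(-3084/804965) = 12336/804965)
40580/(-6792) - 29660/a(-3, -50) = 40580/(-6792) - 29660/12336/804965 = 40580*(-1/6792) - 29660*804965/12336 = -10145/1698 - 5968815475/3084 = -563059997985/290924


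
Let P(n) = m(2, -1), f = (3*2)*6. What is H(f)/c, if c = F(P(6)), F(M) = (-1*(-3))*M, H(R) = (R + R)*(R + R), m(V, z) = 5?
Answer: 1728/5 ≈ 345.60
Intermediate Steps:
f = 36 (f = 6*6 = 36)
P(n) = 5
H(R) = 4*R² (H(R) = (2*R)*(2*R) = 4*R²)
F(M) = 3*M
c = 15 (c = 3*5 = 15)
H(f)/c = (4*36²)/15 = (4*1296)*(1/15) = 5184*(1/15) = 1728/5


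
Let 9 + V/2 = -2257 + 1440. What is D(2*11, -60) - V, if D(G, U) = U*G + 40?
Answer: 372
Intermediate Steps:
V = -1652 (V = -18 + 2*(-2257 + 1440) = -18 + 2*(-817) = -18 - 1634 = -1652)
D(G, U) = 40 + G*U (D(G, U) = G*U + 40 = 40 + G*U)
D(2*11, -60) - V = (40 + (2*11)*(-60)) - 1*(-1652) = (40 + 22*(-60)) + 1652 = (40 - 1320) + 1652 = -1280 + 1652 = 372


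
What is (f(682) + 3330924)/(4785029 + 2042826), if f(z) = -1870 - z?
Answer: 3328372/6827855 ≈ 0.48747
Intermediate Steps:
(f(682) + 3330924)/(4785029 + 2042826) = ((-1870 - 1*682) + 3330924)/(4785029 + 2042826) = ((-1870 - 682) + 3330924)/6827855 = (-2552 + 3330924)*(1/6827855) = 3328372*(1/6827855) = 3328372/6827855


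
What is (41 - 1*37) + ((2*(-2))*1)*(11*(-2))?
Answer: 92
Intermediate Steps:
(41 - 1*37) + ((2*(-2))*1)*(11*(-2)) = (41 - 37) - 4*1*(-22) = 4 - 4*(-22) = 4 + 88 = 92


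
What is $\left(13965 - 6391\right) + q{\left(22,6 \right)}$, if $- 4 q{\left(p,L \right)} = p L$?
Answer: $7541$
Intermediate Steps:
$q{\left(p,L \right)} = - \frac{L p}{4}$ ($q{\left(p,L \right)} = - \frac{p L}{4} = - \frac{L p}{4}$)
$\left(13965 - 6391\right) + q{\left(22,6 \right)} = \left(13965 - 6391\right) - \frac{3}{2} \cdot 22 = 7574 - 33 = 7541$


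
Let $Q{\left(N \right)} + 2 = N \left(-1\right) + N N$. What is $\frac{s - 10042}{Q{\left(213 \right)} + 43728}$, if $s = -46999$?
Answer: $- \frac{57041}{88882} \approx -0.64176$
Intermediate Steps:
$Q{\left(N \right)} = -2 + N^{2} - N$ ($Q{\left(N \right)} = -2 + \left(N \left(-1\right) + N N\right) = -2 + \left(- N + N^{2}\right) = -2 + \left(N^{2} - N\right) = -2 + N^{2} - N$)
$\frac{s - 10042}{Q{\left(213 \right)} + 43728} = \frac{-46999 - 10042}{\left(-2 + 213^{2} - 213\right) + 43728} = - \frac{57041}{\left(-2 + 45369 - 213\right) + 43728} = - \frac{57041}{45154 + 43728} = - \frac{57041}{88882}$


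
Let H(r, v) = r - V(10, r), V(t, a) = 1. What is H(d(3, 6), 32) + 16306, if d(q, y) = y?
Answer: 16311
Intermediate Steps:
H(r, v) = -1 + r (H(r, v) = r - 1*1 = r - 1 = -1 + r)
H(d(3, 6), 32) + 16306 = (-1 + 6) + 16306 = 5 + 16306 = 16311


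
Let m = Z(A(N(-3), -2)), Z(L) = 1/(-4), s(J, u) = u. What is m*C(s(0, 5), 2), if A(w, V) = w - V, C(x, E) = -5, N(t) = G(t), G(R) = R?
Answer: 5/4 ≈ 1.2500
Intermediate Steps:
N(t) = t
Z(L) = -¼
m = -¼ ≈ -0.25000
m*C(s(0, 5), 2) = -¼*(-5) = 5/4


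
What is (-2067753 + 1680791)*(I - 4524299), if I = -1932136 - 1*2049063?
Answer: 3291304517076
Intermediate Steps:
I = -3981199 (I = -1932136 - 2049063 = -3981199)
(-2067753 + 1680791)*(I - 4524299) = (-2067753 + 1680791)*(-3981199 - 4524299) = -386962*(-8505498) = 3291304517076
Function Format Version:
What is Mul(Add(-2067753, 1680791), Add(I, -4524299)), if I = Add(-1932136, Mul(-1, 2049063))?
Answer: 3291304517076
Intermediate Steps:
I = -3981199 (I = Add(-1932136, -2049063) = -3981199)
Mul(Add(-2067753, 1680791), Add(I, -4524299)) = Mul(Add(-2067753, 1680791), Add(-3981199, -4524299)) = Mul(-386962, -8505498) = 3291304517076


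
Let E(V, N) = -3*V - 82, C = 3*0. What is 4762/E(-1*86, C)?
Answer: 2381/88 ≈ 27.057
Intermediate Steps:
C = 0
E(V, N) = -82 - 3*V
4762/E(-1*86, C) = 4762/(-82 - (-3)*86) = 4762/(-82 - 3*(-86)) = 4762/(-82 + 258) = 4762/176 = 4762*(1/176) = 2381/88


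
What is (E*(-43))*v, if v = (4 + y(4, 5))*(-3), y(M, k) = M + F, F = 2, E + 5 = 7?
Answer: 2580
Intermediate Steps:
E = 2 (E = -5 + 7 = 2)
y(M, k) = 2 + M (y(M, k) = M + 2 = 2 + M)
v = -30 (v = (4 + (2 + 4))*(-3) = (4 + 6)*(-3) = 10*(-3) = -30)
(E*(-43))*v = (2*(-43))*(-30) = -86*(-30) = 2580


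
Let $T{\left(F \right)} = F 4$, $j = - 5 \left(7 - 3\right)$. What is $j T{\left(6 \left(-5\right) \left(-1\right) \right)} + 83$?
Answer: $-2317$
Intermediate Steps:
$j = -20$ ($j = \left(-5\right) 4 = -20$)
$T{\left(F \right)} = 4 F$
$j T{\left(6 \left(-5\right) \left(-1\right) \right)} + 83 = - 20 \cdot 4 \cdot 6 \left(-5\right) \left(-1\right) + 83 = - 20 \cdot 4 \left(\left(-30\right) \left(-1\right)\right) + 83 = - 20 \cdot 4 \cdot 30 + 83 = \left(-20\right) 120 + 83 = -2400 + 83 = -2317$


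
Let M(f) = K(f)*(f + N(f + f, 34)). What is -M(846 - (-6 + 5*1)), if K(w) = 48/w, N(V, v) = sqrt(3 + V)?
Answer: -48 - 48*sqrt(1697)/847 ≈ -50.335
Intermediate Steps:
M(f) = 48*(f + sqrt(3 + 2*f))/f (M(f) = (48/f)*(f + sqrt(3 + (f + f))) = (48/f)*(f + sqrt(3 + 2*f)) = 48*(f + sqrt(3 + 2*f))/f)
-M(846 - (-6 + 5*1)) = -(48 + 48*sqrt(3 + 2*(846 - (-6 + 5*1)))/(846 - (-6 + 5*1))) = -(48 + 48*sqrt(3 + 2*(846 - (-6 + 5)))/(846 - (-6 + 5))) = -(48 + 48*sqrt(3 + 2*(846 - 1*(-1)))/(846 - 1*(-1))) = -(48 + 48*sqrt(3 + 2*(846 + 1))/(846 + 1)) = -(48 + 48*sqrt(3 + 2*847)/847) = -(48 + 48*(1/847)*sqrt(3 + 1694)) = -(48 + 48*(1/847)*sqrt(1697)) = -(48 + 48*sqrt(1697)/847) = -48 - 48*sqrt(1697)/847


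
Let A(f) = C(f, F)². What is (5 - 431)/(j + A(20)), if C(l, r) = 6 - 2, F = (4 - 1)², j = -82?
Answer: 71/11 ≈ 6.4545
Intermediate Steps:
F = 9 (F = 3² = 9)
C(l, r) = 4
A(f) = 16 (A(f) = 4² = 16)
(5 - 431)/(j + A(20)) = (5 - 431)/(-82 + 16) = -426/(-66) = -426*(-1/66) = 71/11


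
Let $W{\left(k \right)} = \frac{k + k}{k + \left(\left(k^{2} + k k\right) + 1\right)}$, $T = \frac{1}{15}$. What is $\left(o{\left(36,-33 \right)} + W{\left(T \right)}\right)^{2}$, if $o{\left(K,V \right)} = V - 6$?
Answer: $\frac{22127616}{14641} \approx 1511.3$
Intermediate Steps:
$T = \frac{1}{15} \approx 0.066667$
$o{\left(K,V \right)} = -6 + V$
$W{\left(k \right)} = \frac{2 k}{1 + k + 2 k^{2}}$ ($W{\left(k \right)} = \frac{2 k}{k + \left(\left(k^{2} + k^{2}\right) + 1\right)} = \frac{2 k}{k + \left(2 k^{2} + 1\right)} = \frac{2 k}{k + \left(1 + 2 k^{2}\right)} = \frac{2 k}{1 + k + 2 k^{2}}$)
$\left(o{\left(36,-33 \right)} + W{\left(T \right)}\right)^{2} = \left(\left(-6 - 33\right) + 2 \cdot \frac{1}{15} \frac{1}{1 + \frac{1}{15} + \frac{2}{225}}\right)^{2} = \left(-39 + 2 \cdot \frac{1}{15} \frac{1}{1 + \frac{1}{15} + 2 \cdot \frac{1}{225}}\right)^{2} = \left(-39 + 2 \cdot \frac{1}{15} \frac{1}{1 + \frac{1}{15} + \frac{2}{225}}\right)^{2} = \left(-39 + 2 \cdot \frac{1}{15} \frac{1}{\frac{242}{225}}\right)^{2} = \left(-39 + 2 \cdot \frac{1}{15} \cdot \frac{225}{242}\right)^{2} = \left(-39 + \frac{15}{121}\right)^{2} = \left(- \frac{4704}{121}\right)^{2} = \frac{22127616}{14641}$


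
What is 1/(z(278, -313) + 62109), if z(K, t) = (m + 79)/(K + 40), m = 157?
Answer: 159/9875449 ≈ 1.6101e-5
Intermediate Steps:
z(K, t) = 236/(40 + K) (z(K, t) = (157 + 79)/(K + 40) = 236/(40 + K))
1/(z(278, -313) + 62109) = 1/(236/(40 + 278) + 62109) = 1/(236/318 + 62109) = 1/(236*(1/318) + 62109) = 1/(118/159 + 62109) = 1/(9875449/159) = 159/9875449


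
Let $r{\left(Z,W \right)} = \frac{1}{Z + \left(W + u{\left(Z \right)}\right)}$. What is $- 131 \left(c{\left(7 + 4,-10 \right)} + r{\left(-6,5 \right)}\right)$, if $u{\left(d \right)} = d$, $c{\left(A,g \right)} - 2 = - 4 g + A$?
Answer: $- \frac{48470}{7} \approx -6924.3$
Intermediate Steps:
$c{\left(A,g \right)} = 2 + A - 4 g$ ($c{\left(A,g \right)} = 2 + \left(- 4 g + A\right) = 2 + \left(A - 4 g\right) = 2 + A - 4 g$)
$r{\left(Z,W \right)} = \frac{1}{W + 2 Z}$ ($r{\left(Z,W \right)} = \frac{1}{Z + \left(W + Z\right)} = \frac{1}{W + 2 Z}$)
$- 131 \left(c{\left(7 + 4,-10 \right)} + r{\left(-6,5 \right)}\right) = - 131 \left(\left(2 + \left(7 + 4\right) - -40\right) + \frac{1}{5 + 2 \left(-6\right)}\right) = - 131 \left(\left(2 + 11 + 40\right) + \frac{1}{5 - 12}\right) = - 131 \left(53 + \frac{1}{-7}\right) = - 131 \left(53 - \frac{1}{7}\right) = \left(-131\right) \frac{370}{7} = - \frac{48470}{7}$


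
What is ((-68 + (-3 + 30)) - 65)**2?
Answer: 11236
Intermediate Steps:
((-68 + (-3 + 30)) - 65)**2 = ((-68 + 27) - 65)**2 = (-41 - 65)**2 = (-106)**2 = 11236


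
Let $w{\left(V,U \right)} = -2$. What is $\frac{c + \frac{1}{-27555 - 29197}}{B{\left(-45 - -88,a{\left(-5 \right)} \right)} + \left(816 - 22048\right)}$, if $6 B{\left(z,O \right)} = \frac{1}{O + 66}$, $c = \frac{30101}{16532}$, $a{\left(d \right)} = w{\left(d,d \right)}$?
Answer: $- \frac{10249652520}{119522225301337} \approx -8.5755 \cdot 10^{-5}$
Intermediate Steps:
$a{\left(d \right)} = -2$
$c = \frac{30101}{16532}$ ($c = 30101 \cdot \frac{1}{16532} = \frac{30101}{16532} \approx 1.8208$)
$B{\left(z,O \right)} = \frac{1}{6 \left(66 + O\right)}$ ($B{\left(z,O \right)} = \frac{1}{6 \left(O + 66\right)} = \frac{1}{6 \left(66 + O\right)}$)
$\frac{c + \frac{1}{-27555 - 29197}}{B{\left(-45 - -88,a{\left(-5 \right)} \right)} + \left(816 - 22048\right)} = \frac{\frac{30101}{16532} + \frac{1}{-27555 - 29197}}{\frac{1}{6 \left(66 - 2\right)} + \left(816 - 22048\right)} = \frac{\frac{30101}{16532} + \frac{1}{-56752}}{\frac{1}{6 \cdot 64} + \left(816 - 22048\right)} = \frac{\frac{30101}{16532} - \frac{1}{56752}}{\frac{1}{6} \cdot \frac{1}{64} - 21232} = \frac{427068855}{234556016 \left(\frac{1}{384} - 21232\right)} = \frac{427068855}{234556016 \left(- \frac{8153087}{384}\right)} = \frac{427068855}{234556016} \left(- \frac{384}{8153087}\right) = - \frac{10249652520}{119522225301337}$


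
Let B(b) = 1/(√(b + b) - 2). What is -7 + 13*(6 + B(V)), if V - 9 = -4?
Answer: 226/3 + 13*√10/6 ≈ 82.185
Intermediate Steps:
V = 5 (V = 9 - 4 = 5)
B(b) = 1/(-2 + √2*√b) (B(b) = 1/(√(2*b) - 2) = 1/(√2*√b - 2) = 1/(-2 + √2*√b))
-7 + 13*(6 + B(V)) = -7 + 13*(6 + 1/(-2 + √2*√5)) = -7 + 13*(6 + 1/(-2 + √10)) = -7 + (78 + 13/(-2 + √10)) = 71 + 13/(-2 + √10)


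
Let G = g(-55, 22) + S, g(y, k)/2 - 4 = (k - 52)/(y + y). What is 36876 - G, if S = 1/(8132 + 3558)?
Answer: 4740785969/128590 ≈ 36867.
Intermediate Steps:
S = 1/11690 ≈ 8.5543e-5
g(y, k) = 8 + (-52 + k)/y (g(y, k) = 8 + 2*((k - 52)/(y + y)) = 8 + 2*((-52 + k)/((2*y))) = 8 + 2*((-52 + k)*(1/(2*y))) = 8 + 2*((-52 + k)/(2*y)) = 8 + (-52 + k)/y)
G = 1098871/128590 (G = (-52 + 22 + 8*(-55))/(-55) + 1/11690 = -(-52 + 22 - 440)/55 + 1/11690 = -1/55*(-470) + 1/11690 = 94/11 + 1/11690 = 1098871/128590 ≈ 8.5455)
36876 - G = 36876 - 1*1098871/128590 = 36876 - 1098871/128590 = 4740785969/128590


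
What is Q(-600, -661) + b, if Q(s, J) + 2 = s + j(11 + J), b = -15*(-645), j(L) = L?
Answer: 8423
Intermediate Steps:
b = 9675
Q(s, J) = 9 + J + s (Q(s, J) = -2 + (s + (11 + J)) = -2 + (11 + J + s) = 9 + J + s)
Q(-600, -661) + b = (9 - 661 - 600) + 9675 = -1252 + 9675 = 8423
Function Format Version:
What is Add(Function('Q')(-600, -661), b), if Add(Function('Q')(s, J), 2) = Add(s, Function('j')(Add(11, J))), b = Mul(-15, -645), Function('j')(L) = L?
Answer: 8423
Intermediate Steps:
b = 9675
Function('Q')(s, J) = Add(9, J, s) (Function('Q')(s, J) = Add(-2, Add(s, Add(11, J))) = Add(-2, Add(11, J, s)) = Add(9, J, s))
Add(Function('Q')(-600, -661), b) = Add(Add(9, -661, -600), 9675) = Add(-1252, 9675) = 8423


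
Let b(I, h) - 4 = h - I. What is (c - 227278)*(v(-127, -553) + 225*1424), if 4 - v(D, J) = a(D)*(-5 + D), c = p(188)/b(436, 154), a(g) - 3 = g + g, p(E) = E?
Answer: -9075421184192/139 ≈ -6.5291e+10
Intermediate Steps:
b(I, h) = 4 + h - I (b(I, h) = 4 + (h - I) = 4 + h - I)
a(g) = 3 + 2*g (a(g) = 3 + (g + g) = 3 + 2*g)
c = -94/139 (c = 188/(4 + 154 - 1*436) = 188/(4 + 154 - 436) = 188/(-278) = 188*(-1/278) = -94/139 ≈ -0.67626)
v(D, J) = 4 - (-5 + D)*(3 + 2*D) (v(D, J) = 4 - (3 + 2*D)*(-5 + D) = 4 - (-5 + D)*(3 + 2*D))
(c - 227278)*(v(-127, -553) + 225*1424) = (-94/139 - 227278)*((19 - 2*(-127)² + 7*(-127)) + 225*1424) = -31591736*((19 - 2*16129 - 889) + 320400)/139 = -31591736*((19 - 32258 - 889) + 320400)/139 = -31591736*(-33128 + 320400)/139 = -31591736/139*287272 = -9075421184192/139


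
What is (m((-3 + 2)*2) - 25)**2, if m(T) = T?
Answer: 729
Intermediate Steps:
(m((-3 + 2)*2) - 25)**2 = ((-3 + 2)*2 - 25)**2 = (-1*2 - 25)**2 = (-2 - 25)**2 = (-27)**2 = 729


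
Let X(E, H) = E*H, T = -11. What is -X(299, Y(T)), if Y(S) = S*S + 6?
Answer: -37973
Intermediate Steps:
Y(S) = 6 + S² (Y(S) = S² + 6 = 6 + S²)
-X(299, Y(T)) = -299*(6 + (-11)²) = -299*(6 + 121) = -299*127 = -1*37973 = -37973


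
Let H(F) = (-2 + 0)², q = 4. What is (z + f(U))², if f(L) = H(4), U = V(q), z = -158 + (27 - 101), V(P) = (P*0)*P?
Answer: 51984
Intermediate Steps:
V(P) = 0 (V(P) = 0*P = 0)
z = -232 (z = -158 - 74 = -232)
U = 0
H(F) = 4 (H(F) = (-2)² = 4)
f(L) = 4
(z + f(U))² = (-232 + 4)² = (-228)² = 51984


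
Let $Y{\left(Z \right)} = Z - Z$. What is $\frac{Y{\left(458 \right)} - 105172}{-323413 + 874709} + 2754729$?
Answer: $\frac{379667743403}{137824} \approx 2.7547 \cdot 10^{6}$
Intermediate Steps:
$Y{\left(Z \right)} = 0$
$\frac{Y{\left(458 \right)} - 105172}{-323413 + 874709} + 2754729 = \frac{0 - 105172}{-323413 + 874709} + 2754729 = - \frac{105172}{551296} + 2754729 = \left(-105172\right) \frac{1}{551296} + 2754729 = - \frac{26293}{137824} + 2754729 = \frac{379667743403}{137824}$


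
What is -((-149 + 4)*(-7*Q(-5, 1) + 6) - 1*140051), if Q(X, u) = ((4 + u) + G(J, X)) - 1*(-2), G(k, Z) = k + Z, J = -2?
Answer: 140921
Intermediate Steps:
G(k, Z) = Z + k
Q(X, u) = 4 + X + u (Q(X, u) = ((4 + u) + (X - 2)) - 1*(-2) = ((4 + u) + (-2 + X)) + 2 = (2 + X + u) + 2 = 4 + X + u)
-((-149 + 4)*(-7*Q(-5, 1) + 6) - 1*140051) = -((-149 + 4)*(-7*(4 - 5 + 1) + 6) - 1*140051) = -(-145*(-7*0 + 6) - 140051) = -(-145*(0 + 6) - 140051) = -(-145*6 - 140051) = -(-870 - 140051) = -1*(-140921) = 140921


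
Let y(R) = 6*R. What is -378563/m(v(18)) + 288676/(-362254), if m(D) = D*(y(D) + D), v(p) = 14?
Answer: -68766012237/248506244 ≈ -276.72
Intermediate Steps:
m(D) = 7*D² (m(D) = D*(6*D + D) = D*(7*D) = 7*D²)
-378563/m(v(18)) + 288676/(-362254) = -378563/(7*14²) + 288676/(-362254) = -378563/(7*196) + 288676*(-1/362254) = -378563/1372 - 144338/181127 = -68766012237/248506244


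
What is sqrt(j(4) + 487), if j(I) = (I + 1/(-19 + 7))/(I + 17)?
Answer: sqrt(859397)/42 ≈ 22.072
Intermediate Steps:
j(I) = (-1/12 + I)/(17 + I) (j(I) = (I + 1/(-12))/(17 + I) = (I - 1/12)/(17 + I) = (-1/12 + I)/(17 + I))
sqrt(j(4) + 487) = sqrt((-1/12 + 4)/(17 + 4) + 487) = sqrt((47/12)/21 + 487) = sqrt((1/21)*(47/12) + 487) = sqrt(47/252 + 487) = sqrt(122771/252) = sqrt(859397)/42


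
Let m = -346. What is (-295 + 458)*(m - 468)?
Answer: -132682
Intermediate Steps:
(-295 + 458)*(m - 468) = (-295 + 458)*(-346 - 468) = 163*(-814) = -132682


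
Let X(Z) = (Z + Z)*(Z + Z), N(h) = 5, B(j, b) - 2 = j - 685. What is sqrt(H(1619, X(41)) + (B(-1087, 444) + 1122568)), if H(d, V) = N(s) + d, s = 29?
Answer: sqrt(1122422) ≈ 1059.4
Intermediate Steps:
B(j, b) = -683 + j (B(j, b) = 2 + (j - 685) = 2 + (-685 + j) = -683 + j)
X(Z) = 4*Z**2 (X(Z) = (2*Z)*(2*Z) = 4*Z**2)
H(d, V) = 5 + d
sqrt(H(1619, X(41)) + (B(-1087, 444) + 1122568)) = sqrt((5 + 1619) + ((-683 - 1087) + 1122568)) = sqrt(1624 + (-1770 + 1122568)) = sqrt(1624 + 1120798) = sqrt(1122422)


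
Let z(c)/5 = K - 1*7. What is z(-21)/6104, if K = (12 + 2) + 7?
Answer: 5/436 ≈ 0.011468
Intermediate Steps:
K = 21 (K = 14 + 7 = 21)
z(c) = 70 (z(c) = 5*(21 - 1*7) = 5*(21 - 7) = 5*14 = 70)
z(-21)/6104 = 70/6104 = 70*(1/6104) = 5/436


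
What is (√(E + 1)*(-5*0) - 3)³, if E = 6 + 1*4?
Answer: -27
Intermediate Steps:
E = 10 (E = 6 + 4 = 10)
(√(E + 1)*(-5*0) - 3)³ = (√(10 + 1)*(-5*0) - 3)³ = (√11*0 - 3)³ = (0 - 3)³ = (-3)³ = -27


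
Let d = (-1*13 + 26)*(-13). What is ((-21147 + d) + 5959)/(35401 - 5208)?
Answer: -15357/30193 ≈ -0.50863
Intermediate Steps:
d = -169 (d = (-13 + 26)*(-13) = 13*(-13) = -169)
((-21147 + d) + 5959)/(35401 - 5208) = ((-21147 - 169) + 5959)/(35401 - 5208) = (-21316 + 5959)/30193 = -15357*1/30193 = -15357/30193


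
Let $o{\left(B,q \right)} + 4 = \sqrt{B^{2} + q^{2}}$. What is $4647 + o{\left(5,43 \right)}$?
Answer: $4643 + \sqrt{1874} \approx 4686.3$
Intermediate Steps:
$o{\left(B,q \right)} = -4 + \sqrt{B^{2} + q^{2}}$
$4647 + o{\left(5,43 \right)} = 4647 - \left(4 - \sqrt{5^{2} + 43^{2}}\right) = 4647 - \left(4 - \sqrt{25 + 1849}\right) = 4647 - \left(4 - \sqrt{1874}\right) = 4643 + \sqrt{1874}$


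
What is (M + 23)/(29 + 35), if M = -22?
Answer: 1/64 ≈ 0.015625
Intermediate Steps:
(M + 23)/(29 + 35) = (-22 + 23)/(29 + 35) = 1/64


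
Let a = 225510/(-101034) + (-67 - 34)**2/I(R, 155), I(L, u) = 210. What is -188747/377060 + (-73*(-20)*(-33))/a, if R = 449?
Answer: -21424004902493461/20597755786780 ≈ -1040.1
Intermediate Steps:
a = 54627263/1178730 (a = 225510/(-101034) + (-67 - 34)**2/210 = 225510*(-1/101034) + (-101)**2*(1/210) = -37585/16839 + 10201*(1/210) = -37585/16839 + 10201/210 = 54627263/1178730 ≈ 46.344)
-188747/377060 + (-73*(-20)*(-33))/a = -188747/377060 + (-73*(-20)*(-33))/(54627263/1178730) = -188747*1/377060 + (1460*(-33))*(1178730/54627263) = -188747/377060 - 48180*1178730/54627263 = -188747/377060 - 56791211400/54627263 = -21424004902493461/20597755786780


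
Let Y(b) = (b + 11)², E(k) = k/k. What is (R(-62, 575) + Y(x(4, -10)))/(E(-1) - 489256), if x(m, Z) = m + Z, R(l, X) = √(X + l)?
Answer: -5/97851 - √57/163085 ≈ -9.7392e-5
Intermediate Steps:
x(m, Z) = Z + m
E(k) = 1
Y(b) = (11 + b)²
(R(-62, 575) + Y(x(4, -10)))/(E(-1) - 489256) = (√(575 - 62) + (11 + (-10 + 4))²)/(1 - 489256) = (√513 + (11 - 6)²)/(-489255) = (3*√57 + 5²)*(-1/489255) = (3*√57 + 25)*(-1/489255) = (25 + 3*√57)*(-1/489255) = -5/97851 - √57/163085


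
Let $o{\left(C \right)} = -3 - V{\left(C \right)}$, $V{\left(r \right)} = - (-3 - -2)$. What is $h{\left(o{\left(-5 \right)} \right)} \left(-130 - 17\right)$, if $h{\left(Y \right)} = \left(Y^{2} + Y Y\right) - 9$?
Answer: $-3381$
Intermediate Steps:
$V{\left(r \right)} = 1$ ($V{\left(r \right)} = - (-3 + 2) = \left(-1\right) \left(-1\right) = 1$)
$o{\left(C \right)} = -4$ ($o{\left(C \right)} = -3 - 1 = -4$)
$h{\left(Y \right)} = -9 + 2 Y^{2}$ ($h{\left(Y \right)} = \left(Y^{2} + Y^{2}\right) - 9 = 2 Y^{2} - 9 = -9 + 2 Y^{2}$)
$h{\left(o{\left(-5 \right)} \right)} \left(-130 - 17\right) = \left(-9 + 2 \left(-4\right)^{2}\right) \left(-130 - 17\right) = \left(-9 + 2 \cdot 16\right) \left(-147\right) = \left(-9 + 32\right) \left(-147\right) = 23 \left(-147\right) = -3381$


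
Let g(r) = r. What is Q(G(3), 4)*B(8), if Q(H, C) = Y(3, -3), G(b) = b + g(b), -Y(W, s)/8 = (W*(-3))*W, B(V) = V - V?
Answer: 0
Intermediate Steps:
B(V) = 0
Y(W, s) = 24*W² (Y(W, s) = -8*W*(-3)*W = -8*(-3*W)*W = -(-24)*W² = 24*W²)
G(b) = 2*b (G(b) = b + b = 2*b)
Q(H, C) = 216 (Q(H, C) = 24*3² = 24*9 = 216)
Q(G(3), 4)*B(8) = 216*0 = 0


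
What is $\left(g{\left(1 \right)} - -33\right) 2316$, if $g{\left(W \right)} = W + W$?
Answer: $81060$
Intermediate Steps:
$g{\left(W \right)} = 2 W$
$\left(g{\left(1 \right)} - -33\right) 2316 = \left(2 \cdot 1 - -33\right) 2316 = \left(2 + 33\right) 2316 = 35 \cdot 2316 = 81060$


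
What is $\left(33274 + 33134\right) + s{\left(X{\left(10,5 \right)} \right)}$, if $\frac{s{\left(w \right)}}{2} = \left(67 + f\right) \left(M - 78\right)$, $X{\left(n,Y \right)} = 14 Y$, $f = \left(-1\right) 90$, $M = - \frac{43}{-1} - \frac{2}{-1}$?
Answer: $67926$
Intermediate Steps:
$M = 45$ ($M = \left(-43\right) \left(-1\right) - -2 = 43 + 2 = 45$)
$f = -90$
$s{\left(w \right)} = 1518$ ($s{\left(w \right)} = 2 \left(67 - 90\right) \left(45 - 78\right) = 2 \left(\left(-23\right) \left(-33\right)\right) = 2 \cdot 759 = 1518$)
$\left(33274 + 33134\right) + s{\left(X{\left(10,5 \right)} \right)} = \left(33274 + 33134\right) + 1518 = 66408 + 1518 = 67926$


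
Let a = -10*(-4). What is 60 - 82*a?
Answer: -3220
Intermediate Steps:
a = 40
60 - 82*a = 60 - 82*40 = 60 - 3280 = -3220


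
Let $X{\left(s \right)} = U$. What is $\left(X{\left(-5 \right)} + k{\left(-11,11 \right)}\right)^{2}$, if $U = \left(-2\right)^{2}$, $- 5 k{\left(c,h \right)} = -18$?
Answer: $\frac{1444}{25} \approx 57.76$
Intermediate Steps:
$k{\left(c,h \right)} = \frac{18}{5}$ ($k{\left(c,h \right)} = \left(- \frac{1}{5}\right) \left(-18\right) = \frac{18}{5}$)
$U = 4$
$X{\left(s \right)} = 4$
$\left(X{\left(-5 \right)} + k{\left(-11,11 \right)}\right)^{2} = \left(4 + \frac{18}{5}\right)^{2} = \left(\frac{38}{5}\right)^{2} = \frac{1444}{25}$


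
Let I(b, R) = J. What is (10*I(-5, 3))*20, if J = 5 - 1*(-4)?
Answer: 1800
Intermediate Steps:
J = 9 (J = 5 + 4 = 9)
I(b, R) = 9
(10*I(-5, 3))*20 = (10*9)*20 = 90*20 = 1800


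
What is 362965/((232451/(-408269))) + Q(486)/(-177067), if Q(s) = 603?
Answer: -26239090985671148/41159401217 ≈ -6.3750e+5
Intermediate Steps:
362965/((232451/(-408269))) + Q(486)/(-177067) = 362965/((232451/(-408269))) + 603/(-177067) = 362965/((232451*(-1/408269))) + 603*(-1/177067) = 362965/(-232451/408269) - 603/177067 = 362965*(-408269/232451) - 603/177067 = -148187357585/232451 - 603/177067 = -26239090985671148/41159401217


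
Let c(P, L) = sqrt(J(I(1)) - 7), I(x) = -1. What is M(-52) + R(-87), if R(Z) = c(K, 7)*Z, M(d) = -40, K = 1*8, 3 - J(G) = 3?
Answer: -40 - 87*I*sqrt(7) ≈ -40.0 - 230.18*I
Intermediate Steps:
J(G) = 0 (J(G) = 3 - 1*3 = 3 - 3 = 0)
K = 8
c(P, L) = I*sqrt(7) (c(P, L) = sqrt(0 - 7) = sqrt(-7) = I*sqrt(7))
R(Z) = I*Z*sqrt(7) (R(Z) = (I*sqrt(7))*Z = I*Z*sqrt(7))
M(-52) + R(-87) = -40 + I*(-87)*sqrt(7) = -40 - 87*I*sqrt(7)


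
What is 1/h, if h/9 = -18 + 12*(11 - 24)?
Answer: -1/1566 ≈ -0.00063857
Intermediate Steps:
h = -1566 (h = 9*(-18 + 12*(11 - 24)) = 9*(-18 + 12*(-13)) = 9*(-18 - 156) = 9*(-174) = -1566)
1/h = 1/(-1566) = -1/1566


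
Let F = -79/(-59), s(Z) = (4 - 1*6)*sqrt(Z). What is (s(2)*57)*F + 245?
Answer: 245 - 9006*sqrt(2)/59 ≈ 29.129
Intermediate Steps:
s(Z) = -2*sqrt(Z) (s(Z) = (4 - 6)*sqrt(Z) = -2*sqrt(Z))
F = 79/59 (F = -79*(-1/59) = 79/59 ≈ 1.3390)
(s(2)*57)*F + 245 = (-2*sqrt(2)*57)*(79/59) + 245 = -114*sqrt(2)*(79/59) + 245 = -9006*sqrt(2)/59 + 245 = 245 - 9006*sqrt(2)/59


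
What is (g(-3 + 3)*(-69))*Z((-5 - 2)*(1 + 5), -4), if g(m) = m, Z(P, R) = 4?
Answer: 0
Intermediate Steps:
(g(-3 + 3)*(-69))*Z((-5 - 2)*(1 + 5), -4) = ((-3 + 3)*(-69))*4 = (0*(-69))*4 = 0*4 = 0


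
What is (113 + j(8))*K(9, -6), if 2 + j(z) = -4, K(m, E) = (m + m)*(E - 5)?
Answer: -21186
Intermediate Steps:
K(m, E) = 2*m*(-5 + E) (K(m, E) = (2*m)*(-5 + E) = 2*m*(-5 + E))
j(z) = -6 (j(z) = -2 - 4 = -6)
(113 + j(8))*K(9, -6) = (113 - 6)*(2*9*(-5 - 6)) = 107*(2*9*(-11)) = 107*(-198) = -21186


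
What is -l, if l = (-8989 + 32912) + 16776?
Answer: -40699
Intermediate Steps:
l = 40699 (l = 23923 + 16776 = 40699)
-l = -1*40699 = -40699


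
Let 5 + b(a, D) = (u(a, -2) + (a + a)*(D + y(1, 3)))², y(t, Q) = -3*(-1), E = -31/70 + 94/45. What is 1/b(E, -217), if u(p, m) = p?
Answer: 8100/4001407549 ≈ 2.0243e-6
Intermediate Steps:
E = 1037/630 (E = -31*1/70 + 94*(1/45) = -31/70 + 94/45 = 1037/630 ≈ 1.6460)
y(t, Q) = 3
b(a, D) = -5 + (a + 2*a*(3 + D))² (b(a, D) = -5 + (a + (a + a)*(D + 3))² = -5 + (a + (2*a)*(3 + D))² = -5 + (a + 2*a*(3 + D))²)
1/b(E, -217) = 1/(-5 + (1037/630)²*(7 + 2*(-217))²) = 1/(-5 + 1075369*(7 - 434)²/396900) = 1/(-5 + (1075369/396900)*(-427)²) = 1/(-5 + (1075369/396900)*182329) = 1/(-5 + 4001448049/8100) = 1/(4001407549/8100) = 8100/4001407549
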